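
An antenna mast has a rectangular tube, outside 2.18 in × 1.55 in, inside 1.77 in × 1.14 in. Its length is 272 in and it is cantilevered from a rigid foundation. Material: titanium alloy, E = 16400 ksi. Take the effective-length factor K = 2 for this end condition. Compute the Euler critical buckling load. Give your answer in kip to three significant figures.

P_cr ≈ 0.250 kip

Weak-axis I_min = (h_o·b_o³ − h_i·b_i³)/12 with b_o = 1.55, b_i = 1.140 in (shorter outer/inner sides).
I_min = (2.18×1.55³ − 1.770×1.140³)/12 = 0.4580 in⁴
Effective length L_e = K·L = 2 × 272 = 544.0 in
P_cr = π²EI / L_e² = π² × 16400×10³ × 0.4580 / 544.0² = 250.5 lb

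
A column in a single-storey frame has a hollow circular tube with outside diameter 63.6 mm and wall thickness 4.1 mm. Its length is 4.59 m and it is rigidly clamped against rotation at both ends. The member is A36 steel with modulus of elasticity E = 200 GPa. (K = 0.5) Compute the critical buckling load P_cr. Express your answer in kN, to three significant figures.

Inner diameter d_i = 63.6 − 2×4.1 = 55.40 mm
I = π(d_o⁴ − d_i⁴)/64 = π(63.6⁴ − 55.40⁴)/64 = 3.408×10^5 mm⁴
I = 3.408×10^5 mm⁴ = 3.408×10^-7 m⁴
Effective length L_e = K·L = 0.5 × 4.59 = 2.295 m
P_cr = π²EI / L_e² = π² × 200×10⁹ × 3.408×10^-7 / 2.295² = 1.277×10^5 N

P_cr ≈ 128 kN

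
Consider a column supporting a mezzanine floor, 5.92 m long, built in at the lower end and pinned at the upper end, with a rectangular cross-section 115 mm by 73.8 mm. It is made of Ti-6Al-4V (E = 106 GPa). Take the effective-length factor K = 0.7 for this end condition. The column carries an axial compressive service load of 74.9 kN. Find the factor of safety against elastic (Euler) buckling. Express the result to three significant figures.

Buckling occurs about the weak axis: I_min = h·b³/12 with b = 73.8 mm (the shorter side).
I_min = 115×73.8³/12 = 3.852×10^6 mm⁴
I = 3.852×10^6 mm⁴ = 3.852×10^-6 m⁴
Effective length L_e = K·L = 0.7 × 5.92 = 4.144 m
P_cr = π²EI / L_e² = π² × 106×10⁹ × 3.852×10^-6 / 4.144² = 2.347×10^5 N
Factor of safety n = P_cr / P = 234.67 / 74.9 = 3.13

n ≈ 3.13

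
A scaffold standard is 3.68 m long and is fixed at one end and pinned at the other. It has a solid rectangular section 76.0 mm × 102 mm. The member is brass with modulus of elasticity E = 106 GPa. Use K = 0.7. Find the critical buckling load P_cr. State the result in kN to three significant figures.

P_cr ≈ 588 kN

Buckling occurs about the weak axis: I_min = h·b³/12 with b = 76.0 mm (the shorter side).
I_min = 102×76.0³/12 = 3.731×10^6 mm⁴
I = 3.731×10^6 mm⁴ = 3.731×10^-6 m⁴
Effective length L_e = K·L = 0.7 × 3.68 = 2.576 m
P_cr = π²EI / L_e² = π² × 106×10⁹ × 3.731×10^-6 / 2.576² = 5.883×10^5 N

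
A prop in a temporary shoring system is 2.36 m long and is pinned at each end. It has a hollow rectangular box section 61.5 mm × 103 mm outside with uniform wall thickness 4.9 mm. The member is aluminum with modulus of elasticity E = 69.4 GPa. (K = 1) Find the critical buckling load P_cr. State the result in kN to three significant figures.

P_cr ≈ 114 kN

Inner dimensions: h_i = 103 − 2×4.9 = 93.20 mm, b_i = 61.5 − 2×4.9 = 51.70 mm
Weak-axis I_min = (h_o·b_o³ − h_i·b_i³)/12 with b_o = 61.5, b_i = 51.70 mm (shorter outer/inner sides).
I_min = (103×61.5³ − 93.20×51.70³)/12 = 9.233×10^5 mm⁴
I = 9.233×10^5 mm⁴ = 9.233×10^-7 m⁴
Effective length L_e = K·L = 1 × 2.36 = 2.360 m
P_cr = π²EI / L_e² = π² × 69.4×10⁹ × 9.233×10^-7 / 2.360² = 1.135×10^5 N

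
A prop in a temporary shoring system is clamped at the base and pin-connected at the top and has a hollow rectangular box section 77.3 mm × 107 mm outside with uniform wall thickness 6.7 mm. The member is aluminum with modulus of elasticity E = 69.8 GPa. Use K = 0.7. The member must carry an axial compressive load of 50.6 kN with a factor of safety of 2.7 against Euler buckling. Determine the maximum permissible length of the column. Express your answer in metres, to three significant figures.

Inner dimensions: h_i = 107 − 2×6.7 = 93.60 mm, b_i = 77.3 − 2×6.7 = 63.90 mm
Weak-axis I_min = (h_o·b_o³ − h_i·b_i³)/12 with b_o = 77.3, b_i = 63.90 mm (shorter outer/inner sides).
I_min = (107×77.3³ − 93.60×63.90³)/12 = 2.083×10^6 mm⁴
I = 2.083×10^-6 m⁴
Required critical load P_cr = n·P = 2.7 × 50.6 = 136.6 kN = 1.366×10^5 N
From P_cr = π²EI/(K·L)²:  L = (1/K)·√(π²EI/P_cr) = (1/0.7)·√(π²×6.98×10^10×2.083×10^-6/1.366×10^5)
L = 4.63 m

L_max ≈ 4.63 m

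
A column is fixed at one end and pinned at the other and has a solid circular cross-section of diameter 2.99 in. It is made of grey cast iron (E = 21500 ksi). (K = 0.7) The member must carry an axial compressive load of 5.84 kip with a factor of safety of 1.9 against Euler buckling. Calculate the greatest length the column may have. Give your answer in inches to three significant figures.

I = πd⁴/64 = π×2.99⁴/64 = 3.923 in⁴
Required critical load P_cr = n·P = 1.9 × 5.84 = 11.10 kip = 1.110×10^4 lb
From P_cr = π²EI/(K·L)²:  L = (1/K)·√(π²EI/P_cr) = (1/0.7)·√(π²×2.15×10^7×3.923/1.110×10^4)
L = 391 in

L_max ≈ 391 in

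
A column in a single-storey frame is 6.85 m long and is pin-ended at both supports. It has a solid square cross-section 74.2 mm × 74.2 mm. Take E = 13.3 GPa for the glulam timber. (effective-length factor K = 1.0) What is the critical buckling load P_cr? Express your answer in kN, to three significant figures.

P_cr ≈ 7.07 kN

I = a⁴/12 = 74.2⁴/12 = 2.526×10^6 mm⁴
I = 2.526×10^6 mm⁴ = 2.526×10^-6 m⁴
Effective length L_e = K·L = 1 × 6.85 = 6.850 m
P_cr = π²EI / L_e² = π² × 13.3×10⁹ × 2.526×10^-6 / 6.850² = 7.067×10^3 N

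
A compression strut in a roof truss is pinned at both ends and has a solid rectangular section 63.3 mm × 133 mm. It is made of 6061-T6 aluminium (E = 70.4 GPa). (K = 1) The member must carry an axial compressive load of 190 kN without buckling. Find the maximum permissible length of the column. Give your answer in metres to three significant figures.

L_max ≈ 3.21 m

Buckling occurs about the weak axis: I_min = h·b³/12 with b = 63.3 mm (the shorter side).
I_min = 133×63.3³/12 = 2.811×10^6 mm⁴
I = 2.811×10^-6 m⁴
At the buckling limit P_cr = P = 1.900×10^5 N
From P_cr = π²EI/(K·L)²:  L = (1/K)·√(π²EI/P_cr) = (1/1)·√(π²×7.04×10^10×2.811×10^-6/1.900×10^5)
L = 3.21 m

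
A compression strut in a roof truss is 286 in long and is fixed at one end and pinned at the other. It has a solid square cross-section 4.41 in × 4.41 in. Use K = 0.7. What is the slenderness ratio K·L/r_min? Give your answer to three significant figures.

λ ≈ 157

For a square r = a/√12 = 4.41/√12 = 1.273 in
L_e = K·L = 0.7 × 286 = 200.2 in
λ = L_e / r_min = 200.20 / 1.273 = 157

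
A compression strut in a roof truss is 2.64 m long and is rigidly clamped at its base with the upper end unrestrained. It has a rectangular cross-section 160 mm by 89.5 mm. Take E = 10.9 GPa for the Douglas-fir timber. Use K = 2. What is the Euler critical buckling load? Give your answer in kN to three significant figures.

P_cr ≈ 36.9 kN

Buckling occurs about the weak axis: I_min = h·b³/12 with b = 89.5 mm (the shorter side).
I_min = 160×89.5³/12 = 9.559×10^6 mm⁴
I = 9.559×10^6 mm⁴ = 9.559×10^-6 m⁴
Effective length L_e = K·L = 2 × 2.64 = 5.280 m
P_cr = π²EI / L_e² = π² × 10.9×10⁹ × 9.559×10^-6 / 5.280² = 3.689×10^4 N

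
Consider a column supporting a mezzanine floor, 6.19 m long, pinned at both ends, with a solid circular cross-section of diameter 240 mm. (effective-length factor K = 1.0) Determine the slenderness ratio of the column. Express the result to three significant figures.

λ ≈ 103

For a solid circle r = d/4 = 240/4 = 60.00 mm
L_e = K·L = 1 × 6.19 m = 6.190 m = 6190.0 mm
λ = L_e / r_min = 6190.0 / 60.00 = 103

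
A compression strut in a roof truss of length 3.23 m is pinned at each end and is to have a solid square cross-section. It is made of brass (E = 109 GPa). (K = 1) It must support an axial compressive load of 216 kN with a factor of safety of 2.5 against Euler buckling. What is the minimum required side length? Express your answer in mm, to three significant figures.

a ≈ 89.0 mm

Required P_cr = n·P = 2.5 × 216 = 540.0 kN
L_e = K·L = 1 × 3.23 = 3.230 m
Required I = P_cr·L_e²/(π²E) = 5.400×10^5 × 3.230² / (π² × 1.09×10^11) = 5.237×10^-6 m⁴
I_req = 5.237×10^6 mm⁴
Solid square: I = a⁴/12  ⇒  a = (12I)^(1/4) = (12×5.237×10^6)^(1/4) = 89.0 mm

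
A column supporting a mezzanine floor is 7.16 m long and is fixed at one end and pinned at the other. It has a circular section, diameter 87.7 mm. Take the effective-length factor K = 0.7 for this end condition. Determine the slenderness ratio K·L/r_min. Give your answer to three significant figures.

For a solid circle r = d/4 = 87.7/4 = 21.92 mm
L_e = K·L = 0.7 × 7.16 m = 5.012 m = 5012.0 mm
λ = L_e / r_min = 5012.0 / 21.92 = 229

λ ≈ 229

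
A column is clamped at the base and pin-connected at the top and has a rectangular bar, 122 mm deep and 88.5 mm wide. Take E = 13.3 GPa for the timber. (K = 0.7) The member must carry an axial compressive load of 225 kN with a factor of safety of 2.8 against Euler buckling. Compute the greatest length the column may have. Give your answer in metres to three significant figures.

Buckling occurs about the weak axis: I_min = h·b³/12 with b = 88.5 mm (the shorter side).
I_min = 122×88.5³/12 = 7.047×10^6 mm⁴
I = 7.047×10^-6 m⁴
Required critical load P_cr = n·P = 2.8 × 225 = 630.0 kN = 6.300×10^5 N
From P_cr = π²EI/(K·L)²:  L = (1/K)·√(π²EI/P_cr) = (1/0.7)·√(π²×1.33×10^10×7.047×10^-6/6.300×10^5)
L = 1.73 m

L_max ≈ 1.73 m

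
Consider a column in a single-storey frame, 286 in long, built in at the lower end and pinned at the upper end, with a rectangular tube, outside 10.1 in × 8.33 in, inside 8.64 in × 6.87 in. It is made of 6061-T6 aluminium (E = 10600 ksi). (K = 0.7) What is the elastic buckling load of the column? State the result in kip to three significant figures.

P_cr ≈ 660 kip

Weak-axis I_min = (h_o·b_o³ − h_i·b_i³)/12 with b_o = 8.33, b_i = 6.870 in (shorter outer/inner sides).
I_min = (10.1×8.33³ − 8.640×6.870³)/12 = 253.0 in⁴
Effective length L_e = K·L = 0.7 × 286 = 200.2 in
P_cr = π²EI / L_e² = π² × 10600×10³ × 253.0 / 200.2² = 6.605×10^5 lb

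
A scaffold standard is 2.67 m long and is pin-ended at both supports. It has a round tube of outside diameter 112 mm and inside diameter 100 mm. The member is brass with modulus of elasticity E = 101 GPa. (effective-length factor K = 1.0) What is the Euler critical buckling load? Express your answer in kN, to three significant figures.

P_cr ≈ 394 kN

d_o = 112 mm, d_i = 100 mm
I = π(d_o⁴ − d_i⁴)/64 = π(112⁴ − 100.0⁴)/64 = 2.815×10^6 mm⁴
I = 2.815×10^6 mm⁴ = 2.815×10^-6 m⁴
Effective length L_e = K·L = 1 × 2.67 = 2.670 m
P_cr = π²EI / L_e² = π² × 101×10⁹ × 2.815×10^-6 / 2.670² = 3.937×10^5 N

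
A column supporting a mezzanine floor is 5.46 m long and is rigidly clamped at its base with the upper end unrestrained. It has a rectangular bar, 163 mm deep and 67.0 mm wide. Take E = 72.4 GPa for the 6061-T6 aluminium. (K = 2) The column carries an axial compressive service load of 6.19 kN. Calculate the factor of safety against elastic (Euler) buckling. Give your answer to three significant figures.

n ≈ 3.95

Buckling occurs about the weak axis: I_min = h·b³/12 with b = 67.0 mm (the shorter side).
I_min = 163×67.0³/12 = 4.085×10^6 mm⁴
I = 4.085×10^6 mm⁴ = 4.085×10^-6 m⁴
Effective length L_e = K·L = 2 × 5.46 = 10.92 m
P_cr = π²EI / L_e² = π² × 72.4×10⁹ × 4.085×10^-6 / 10.92² = 2.448×10^4 N
Factor of safety n = P_cr / P = 24.481 / 6.19 = 3.95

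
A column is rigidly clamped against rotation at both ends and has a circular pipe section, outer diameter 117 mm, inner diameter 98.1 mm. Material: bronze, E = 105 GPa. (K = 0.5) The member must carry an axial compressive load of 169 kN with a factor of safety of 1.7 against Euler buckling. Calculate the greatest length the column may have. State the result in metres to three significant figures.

d_o = 117 mm, d_i = 98.1 mm
I = π(d_o⁴ − d_i⁴)/64 = π(117⁴ − 98.10⁴)/64 = 4.652×10^6 mm⁴
I = 4.652×10^-6 m⁴
Required critical load P_cr = n·P = 1.7 × 169 = 287.3 kN = 2.873×10^5 N
From P_cr = π²EI/(K·L)²:  L = (1/K)·√(π²EI/P_cr) = (1/0.5)·√(π²×1.05×10^11×4.652×10^-6/2.873×10^5)
L = 8.19 m

L_max ≈ 8.19 m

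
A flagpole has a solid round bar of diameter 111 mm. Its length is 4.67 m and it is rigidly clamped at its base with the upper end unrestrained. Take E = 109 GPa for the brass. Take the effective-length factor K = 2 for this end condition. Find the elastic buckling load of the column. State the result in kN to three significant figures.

P_cr ≈ 91.9 kN

I = πd⁴/64 = π×111⁴/64 = 7.452×10^6 mm⁴
I = 7.452×10^6 mm⁴ = 7.452×10^-6 m⁴
Effective length L_e = K·L = 2 × 4.67 = 9.340 m
P_cr = π²EI / L_e² = π² × 109×10⁹ × 7.452×10^-6 / 9.340² = 9.190×10^4 N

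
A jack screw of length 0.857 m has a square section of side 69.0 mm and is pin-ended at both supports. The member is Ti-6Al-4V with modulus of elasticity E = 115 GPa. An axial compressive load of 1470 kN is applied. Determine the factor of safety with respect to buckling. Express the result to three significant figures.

n ≈ 1.99

I = a⁴/12 = 69.0⁴/12 = 1.889×10^6 mm⁴
I = 1.889×10^6 mm⁴ = 1.889×10^-6 m⁴
Effective length L_e = K·L = 1 × 0.857 = 0.8570 m
P_cr = π²EI / L_e² = π² × 115×10⁹ × 1.889×10^-6 / 0.8570² = 2.919×10^6 N
Factor of safety n = P_cr / P = 2919.1 / 1470 = 1.99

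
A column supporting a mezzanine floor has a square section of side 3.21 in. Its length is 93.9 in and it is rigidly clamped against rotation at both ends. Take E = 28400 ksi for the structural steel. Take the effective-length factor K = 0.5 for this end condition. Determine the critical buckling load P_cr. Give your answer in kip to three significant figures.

I = a⁴/12 = 3.21⁴/12 = 8.848 in⁴
Effective length L_e = K·L = 0.5 × 93.9 = 46.95 in
P_cr = π²EI / L_e² = π² × 28400×10³ × 8.848 / 46.95² = 1.125×10^6 lb

P_cr ≈ 1130 kip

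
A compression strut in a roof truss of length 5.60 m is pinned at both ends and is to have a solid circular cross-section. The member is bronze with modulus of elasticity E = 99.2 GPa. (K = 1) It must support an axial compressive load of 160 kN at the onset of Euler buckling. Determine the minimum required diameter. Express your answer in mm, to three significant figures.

d ≈ 101 mm

L_e = K·L = 1 × 5.60 = 5.600 m
Required I = P_cr·L_e²/(π²E) = 1.600×10^5 × 5.600² / (π² × 9.92×10^10) = 5.125×10^-6 m⁴
I_req = 5.125×10^6 mm⁴
Solid circle: I = πd⁴/64  ⇒  d = (64I/π)^(1/4) = (64×5.125×10^6/π)^(1/4) = 101 mm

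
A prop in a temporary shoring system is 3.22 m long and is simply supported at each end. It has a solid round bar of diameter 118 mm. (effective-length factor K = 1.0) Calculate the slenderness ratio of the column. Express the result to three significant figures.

λ ≈ 109

For a solid circle r = d/4 = 118/4 = 29.50 mm
L_e = K·L = 1 × 3.22 m = 3.220 m = 3220.0 mm
λ = L_e / r_min = 3220.0 / 29.50 = 109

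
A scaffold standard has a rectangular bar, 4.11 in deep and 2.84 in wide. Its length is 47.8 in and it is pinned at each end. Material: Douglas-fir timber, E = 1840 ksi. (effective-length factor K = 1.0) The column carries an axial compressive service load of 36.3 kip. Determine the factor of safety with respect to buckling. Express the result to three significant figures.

Buckling occurs about the weak axis: I_min = h·b³/12 with b = 2.84 in (the shorter side).
I_min = 4.11×2.84³/12 = 7.845 in⁴
Effective length L_e = K·L = 1 × 47.8 = 47.80 in
P_cr = π²EI / L_e² = π² × 1840×10³ × 7.845 / 47.80² = 6.236×10^4 lb
Factor of safety n = P_cr / P = 62.356 / 36.3 = 1.72

n ≈ 1.72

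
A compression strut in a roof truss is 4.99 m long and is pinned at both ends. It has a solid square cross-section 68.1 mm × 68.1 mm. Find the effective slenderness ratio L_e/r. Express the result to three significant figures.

For a square r = a/√12 = 68.1/√12 = 19.66 mm
L_e = K·L = 1 × 4.99 m = 4.990 m = 4990.0 mm
λ = L_e / r_min = 4990.0 / 19.66 = 254

λ ≈ 254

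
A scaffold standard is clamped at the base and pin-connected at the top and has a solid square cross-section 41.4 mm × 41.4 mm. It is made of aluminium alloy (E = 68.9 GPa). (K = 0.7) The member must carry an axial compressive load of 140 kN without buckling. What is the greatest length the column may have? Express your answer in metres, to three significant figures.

I = a⁴/12 = 41.4⁴/12 = 2.448×10^5 mm⁴
I = 2.448×10^-7 m⁴
At the buckling limit P_cr = P = 1.400×10^5 N
From P_cr = π²EI/(K·L)²:  L = (1/K)·√(π²EI/P_cr) = (1/0.7)·√(π²×6.89×10^10×2.448×10^-7/1.400×10^5)
L = 1.56 m

L_max ≈ 1.56 m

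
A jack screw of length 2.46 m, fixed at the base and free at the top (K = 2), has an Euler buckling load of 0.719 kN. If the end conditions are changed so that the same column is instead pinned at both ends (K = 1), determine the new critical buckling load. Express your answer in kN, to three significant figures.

P_cr ≈ 2.88 kN

P_cr ∝ 1/K², so P_cr,new = P_cr,old × (K_old/K_new)² = 0.719 × (2/1)²
= 0.719 × 4.000 = 2.88 kN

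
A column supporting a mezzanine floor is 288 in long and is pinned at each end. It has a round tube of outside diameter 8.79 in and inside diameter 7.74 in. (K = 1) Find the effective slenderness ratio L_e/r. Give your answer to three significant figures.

λ ≈ 98.4

d_o = 8.79 in, d_i = 7.74 in
I = π(d_o⁴ − d_i⁴)/64 = π(8.79⁴ − 7.740⁴)/64 = 116.9 in⁴
A = 13.63 in²;  r_min = √(I/A) = √(116.9/13.63) = 2.928 in
L_e = K·L = 1 × 288 = 288.0 in
λ = L_e / r_min = 288.00 / 2.928 = 98.4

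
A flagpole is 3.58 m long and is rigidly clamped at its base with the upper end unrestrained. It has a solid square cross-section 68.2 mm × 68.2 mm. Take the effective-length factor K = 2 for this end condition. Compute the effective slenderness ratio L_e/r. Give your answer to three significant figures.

For a square r = a/√12 = 68.2/√12 = 19.69 mm
L_e = K·L = 2 × 3.58 m = 7.160 m = 7160.0 mm
λ = L_e / r_min = 7160.0 / 19.69 = 364

λ ≈ 364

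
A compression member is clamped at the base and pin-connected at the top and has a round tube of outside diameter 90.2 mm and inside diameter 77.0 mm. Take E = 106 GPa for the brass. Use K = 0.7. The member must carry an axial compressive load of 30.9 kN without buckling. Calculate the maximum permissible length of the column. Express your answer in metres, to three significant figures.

L_max ≈ 10.3 m

d_o = 90.2 mm, d_i = 77.0 mm
I = π(d_o⁴ − d_i⁴)/64 = π(90.2⁴ − 77.00⁴)/64 = 1.524×10^6 mm⁴
I = 1.524×10^-6 m⁴
At the buckling limit P_cr = P = 3.090×10^4 N
From P_cr = π²EI/(K·L)²:  L = (1/K)·√(π²EI/P_cr) = (1/0.7)·√(π²×1.06×10^11×1.524×10^-6/3.090×10^4)
L = 10.3 m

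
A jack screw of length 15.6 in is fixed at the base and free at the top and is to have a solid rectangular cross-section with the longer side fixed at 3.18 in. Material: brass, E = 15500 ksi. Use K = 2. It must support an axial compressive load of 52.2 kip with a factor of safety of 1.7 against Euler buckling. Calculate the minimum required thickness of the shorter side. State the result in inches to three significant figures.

Required P_cr = n·P = 1.7 × 52.2 = 88.74 kip
L_e = K·L = 2 × 15.6 = 31.20 in
Required I = P_cr·L_e²/(π²E) = 8.874×10^4 × 31.20² / (π² × 1.55×10^7) = 0.5647 in⁴
Rectangle, weak axis: I_min = h·b³/12 with h = 3.18 in fixed  ⇒  b = (12I/h)^(1/3) = 1.29 in

b ≈ 1.29 in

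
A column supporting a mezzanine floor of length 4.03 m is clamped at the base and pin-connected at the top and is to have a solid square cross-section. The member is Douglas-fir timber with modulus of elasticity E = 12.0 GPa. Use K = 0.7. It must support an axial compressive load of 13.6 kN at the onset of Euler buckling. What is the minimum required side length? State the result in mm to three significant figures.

L_e = K·L = 0.7 × 4.03 = 2.821 m
Required I = P_cr·L_e²/(π²E) = 1.360×10^4 × 2.821² / (π² × 1.20×10^10) = 9.138×10^-7 m⁴
I_req = 9.138×10^5 mm⁴
Solid square: I = a⁴/12  ⇒  a = (12I)^(1/4) = (12×9.138×10^5)^(1/4) = 57.5 mm

a ≈ 57.5 mm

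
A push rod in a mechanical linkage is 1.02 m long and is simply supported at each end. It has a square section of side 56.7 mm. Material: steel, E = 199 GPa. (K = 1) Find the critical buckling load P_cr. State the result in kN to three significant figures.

I = a⁴/12 = 56.7⁴/12 = 8.613×10^5 mm⁴
I = 8.613×10^5 mm⁴ = 8.613×10^-7 m⁴
Effective length L_e = K·L = 1 × 1.02 = 1.020 m
P_cr = π²EI / L_e² = π² × 199×10⁹ × 8.613×10^-7 / 1.020² = 1.626×10^6 N

P_cr ≈ 1630 kN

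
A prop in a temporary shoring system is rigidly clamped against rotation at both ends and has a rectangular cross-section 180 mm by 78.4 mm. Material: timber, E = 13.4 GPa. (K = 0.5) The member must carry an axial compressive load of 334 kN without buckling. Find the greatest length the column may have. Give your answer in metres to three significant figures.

Buckling occurs about the weak axis: I_min = h·b³/12 with b = 78.4 mm (the shorter side).
I_min = 180×78.4³/12 = 7.228×10^6 mm⁴
I = 7.228×10^-6 m⁴
At the buckling limit P_cr = P = 3.340×10^5 N
From P_cr = π²EI/(K·L)²:  L = (1/K)·√(π²EI/P_cr) = (1/0.5)·√(π²×1.34×10^10×7.228×10^-6/3.340×10^5)
L = 3.38 m

L_max ≈ 3.38 m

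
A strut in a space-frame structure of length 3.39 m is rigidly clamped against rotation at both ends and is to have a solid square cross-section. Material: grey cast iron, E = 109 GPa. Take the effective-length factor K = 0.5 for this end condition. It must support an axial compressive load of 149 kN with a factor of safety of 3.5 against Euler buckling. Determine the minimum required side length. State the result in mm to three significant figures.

a ≈ 63.9 mm

Required P_cr = n·P = 3.5 × 149 = 521.5 kN
L_e = K·L = 0.5 × 3.39 = 1.695 m
Required I = P_cr·L_e²/(π²E) = 5.215×10^5 × 1.695² / (π² × 1.09×10^11) = 1.393×10^-6 m⁴
I_req = 1.393×10^6 mm⁴
Solid square: I = a⁴/12  ⇒  a = (12I)^(1/4) = (12×1.393×10^6)^(1/4) = 63.9 mm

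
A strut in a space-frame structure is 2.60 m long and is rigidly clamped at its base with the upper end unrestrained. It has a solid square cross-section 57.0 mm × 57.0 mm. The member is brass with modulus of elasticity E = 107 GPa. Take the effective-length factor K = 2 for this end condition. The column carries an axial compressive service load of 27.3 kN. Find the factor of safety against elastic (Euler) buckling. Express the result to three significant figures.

I = a⁴/12 = 57.0⁴/12 = 8.797×10^5 mm⁴
I = 8.797×10^5 mm⁴ = 8.797×10^-7 m⁴
Effective length L_e = K·L = 2 × 2.60 = 5.200 m
P_cr = π²EI / L_e² = π² × 107×10⁹ × 8.797×10^-7 / 5.200² = 3.436×10^4 N
Factor of safety n = P_cr / P = 34.355 / 27.3 = 1.26

n ≈ 1.26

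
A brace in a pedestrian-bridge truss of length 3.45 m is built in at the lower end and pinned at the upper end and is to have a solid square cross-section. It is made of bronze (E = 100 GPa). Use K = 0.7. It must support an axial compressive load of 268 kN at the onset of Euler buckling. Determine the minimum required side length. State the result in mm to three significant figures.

L_e = K·L = 0.7 × 3.45 = 2.415 m
Required I = P_cr·L_e²/(π²E) = 2.680×10^5 × 2.415² / (π² × 1.00×10^11) = 1.584×10^-6 m⁴
I_req = 1.584×10^6 mm⁴
Solid square: I = a⁴/12  ⇒  a = (12I)^(1/4) = (12×1.584×10^6)^(1/4) = 66.0 mm

a ≈ 66.0 mm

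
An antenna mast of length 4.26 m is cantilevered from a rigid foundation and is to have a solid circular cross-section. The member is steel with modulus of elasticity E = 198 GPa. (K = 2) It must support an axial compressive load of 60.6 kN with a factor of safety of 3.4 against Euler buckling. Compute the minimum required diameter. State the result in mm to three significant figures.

Required P_cr = n·P = 3.4 × 60.6 = 206.0 kN
L_e = K·L = 2 × 4.26 = 8.520 m
Required I = P_cr·L_e²/(π²E) = 2.060×10^5 × 8.520² / (π² × 1.98×10^11) = 7.654×10^-6 m⁴
I_req = 7.654×10^6 mm⁴
Solid circle: I = πd⁴/64  ⇒  d = (64I/π)^(1/4) = (64×7.654×10^6/π)^(1/4) = 112 mm

d ≈ 112 mm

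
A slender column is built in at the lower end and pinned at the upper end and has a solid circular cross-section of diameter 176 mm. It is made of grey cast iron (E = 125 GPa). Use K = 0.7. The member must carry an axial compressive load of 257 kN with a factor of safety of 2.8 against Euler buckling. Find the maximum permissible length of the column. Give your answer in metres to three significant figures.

L_max ≈ 12.8 m

I = πd⁴/64 = π×176⁴/64 = 4.710×10^7 mm⁴
I = 4.710×10^-5 m⁴
Required critical load P_cr = n·P = 2.8 × 257 = 719.6 kN = 7.196×10^5 N
From P_cr = π²EI/(K·L)²:  L = (1/K)·√(π²EI/P_cr) = (1/0.7)·√(π²×1.25×10^11×4.710×10^-5/7.196×10^5)
L = 12.8 m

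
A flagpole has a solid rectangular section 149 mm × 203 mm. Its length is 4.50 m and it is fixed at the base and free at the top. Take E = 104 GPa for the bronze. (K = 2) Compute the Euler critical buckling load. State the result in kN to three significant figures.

Buckling occurs about the weak axis: I_min = h·b³/12 with b = 149 mm (the shorter side).
I_min = 203×149³/12 = 5.596×10^7 mm⁴
I = 5.596×10^7 mm⁴ = 5.596×10^-5 m⁴
Effective length L_e = K·L = 2 × 4.50 = 9.000 m
P_cr = π²EI / L_e² = π² × 104×10⁹ × 5.596×10^-5 / 9.000² = 7.091×10^5 N

P_cr ≈ 709 kN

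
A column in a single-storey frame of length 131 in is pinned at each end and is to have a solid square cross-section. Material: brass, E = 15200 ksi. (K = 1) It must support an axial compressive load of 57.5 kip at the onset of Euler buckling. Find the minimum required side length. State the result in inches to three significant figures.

a ≈ 2.98 in

L_e = K·L = 1 × 131 = 131.0 in
Required I = P_cr·L_e²/(π²E) = 5.750×10^4 × 131.0² / (π² × 1.52×10^7) = 6.578 in⁴
Solid square: I = a⁴/12  ⇒  a = (12I)^(1/4) = (12×6.578)^(1/4) = 2.98 in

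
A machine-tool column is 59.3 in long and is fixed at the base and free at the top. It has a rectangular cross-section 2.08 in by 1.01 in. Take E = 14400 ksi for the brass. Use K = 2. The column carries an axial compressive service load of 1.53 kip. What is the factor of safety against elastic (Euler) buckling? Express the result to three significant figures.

Buckling occurs about the weak axis: I_min = h·b³/12 with b = 1.01 in (the shorter side).
I_min = 2.08×1.01³/12 = 0.1786 in⁴
Effective length L_e = K·L = 2 × 59.3 = 118.6 in
P_cr = π²EI / L_e² = π² × 14400×10³ × 0.1786 / 118.6² = 1.804×10^3 lb
Factor of safety n = P_cr / P = 1.8044 / 1.53 = 1.18

n ≈ 1.18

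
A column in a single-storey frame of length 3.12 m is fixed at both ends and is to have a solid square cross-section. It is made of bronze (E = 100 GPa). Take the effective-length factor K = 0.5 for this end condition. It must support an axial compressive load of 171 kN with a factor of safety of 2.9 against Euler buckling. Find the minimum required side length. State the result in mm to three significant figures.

Required P_cr = n·P = 2.9 × 171 = 495.9 kN
L_e = K·L = 0.5 × 3.12 = 1.560 m
Required I = P_cr·L_e²/(π²E) = 4.959×10^5 × 1.560² / (π² × 1.00×10^11) = 1.223×10^-6 m⁴
I_req = 1.223×10^6 mm⁴
Solid square: I = a⁴/12  ⇒  a = (12I)^(1/4) = (12×1.223×10^6)^(1/4) = 61.9 mm

a ≈ 61.9 mm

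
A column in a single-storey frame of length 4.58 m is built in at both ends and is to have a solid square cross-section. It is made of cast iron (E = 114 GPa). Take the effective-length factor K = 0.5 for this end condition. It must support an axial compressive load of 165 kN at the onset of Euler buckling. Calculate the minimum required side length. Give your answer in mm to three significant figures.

L_e = K·L = 0.5 × 4.58 = 2.290 m
Required I = P_cr·L_e²/(π²E) = 1.650×10^5 × 2.290² / (π² × 1.14×10^11) = 7.690×10^-7 m⁴
I_req = 7.690×10^5 mm⁴
Solid square: I = a⁴/12  ⇒  a = (12I)^(1/4) = (12×7.690×10^5)^(1/4) = 55.1 mm

a ≈ 55.1 mm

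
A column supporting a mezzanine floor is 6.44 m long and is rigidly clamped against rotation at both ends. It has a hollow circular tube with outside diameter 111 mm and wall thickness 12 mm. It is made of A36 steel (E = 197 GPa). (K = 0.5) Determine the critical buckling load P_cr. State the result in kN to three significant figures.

P_cr ≈ 870 kN

Inner diameter d_i = 111 − 2×12 = 87.00 mm
I = π(d_o⁴ − d_i⁴)/64 = π(111⁴ − 87.00⁴)/64 = 4.640×10^6 mm⁴
I = 4.640×10^6 mm⁴ = 4.640×10^-6 m⁴
Effective length L_e = K·L = 0.5 × 6.44 = 3.220 m
P_cr = π²EI / L_e² = π² × 197×10⁹ × 4.640×10^-6 / 3.220² = 8.700×10^5 N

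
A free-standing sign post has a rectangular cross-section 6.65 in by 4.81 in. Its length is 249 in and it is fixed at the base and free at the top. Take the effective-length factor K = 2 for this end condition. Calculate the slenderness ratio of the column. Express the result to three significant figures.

Buckling occurs about the weak axis: I_min = h·b³/12 with b = 4.81 in (the shorter side).
I_min = 6.65×4.81³/12 = 61.67 in⁴
A = 31.99 in²;  r_min = √(I/A) = √(61.67/31.99) = 1.389 in
L_e = K·L = 2 × 249 = 498.0 in
λ = L_e / r_min = 498.00 / 1.389 = 359

λ ≈ 359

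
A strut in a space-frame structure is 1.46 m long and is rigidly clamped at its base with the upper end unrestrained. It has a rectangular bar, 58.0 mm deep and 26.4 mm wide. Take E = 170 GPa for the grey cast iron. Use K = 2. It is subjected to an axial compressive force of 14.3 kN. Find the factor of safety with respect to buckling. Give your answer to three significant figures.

Buckling occurs about the weak axis: I_min = h·b³/12 with b = 26.4 mm (the shorter side).
I_min = 58.0×26.4³/12 = 8.893×10^4 mm⁴
I = 8.893×10^4 mm⁴ = 8.893×10^-8 m⁴
Effective length L_e = K·L = 2 × 1.46 = 2.920 m
P_cr = π²EI / L_e² = π² × 170×10⁹ × 8.893×10^-8 / 2.920² = 1.750×10^4 N
Factor of safety n = P_cr / P = 17.500 / 14.3 = 1.22

n ≈ 1.22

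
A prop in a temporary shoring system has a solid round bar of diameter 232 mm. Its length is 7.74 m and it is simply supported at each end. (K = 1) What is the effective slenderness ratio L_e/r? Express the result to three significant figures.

λ ≈ 133

For a solid circle r = d/4 = 232/4 = 58.00 mm
L_e = K·L = 1 × 7.74 m = 7.740 m = 7740.0 mm
λ = L_e / r_min = 7740.0 / 58.00 = 133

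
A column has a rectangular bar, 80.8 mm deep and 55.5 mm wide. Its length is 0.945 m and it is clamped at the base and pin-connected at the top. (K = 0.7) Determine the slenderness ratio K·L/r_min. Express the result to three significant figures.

λ ≈ 41.3

For a rectangle r_min = b/√12 = 55.5/√12 = 16.02 mm
L_e = K·L = 0.7 × 0.945 m = 0.6615 m = 661.50 mm
λ = L_e / r_min = 661.50 / 16.02 = 41.3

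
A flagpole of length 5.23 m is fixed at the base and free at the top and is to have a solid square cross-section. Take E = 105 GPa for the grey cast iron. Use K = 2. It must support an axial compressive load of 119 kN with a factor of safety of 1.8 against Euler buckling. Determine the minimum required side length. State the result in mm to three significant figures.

a ≈ 128 mm

Required P_cr = n·P = 1.8 × 119 = 214.2 kN
L_e = K·L = 2 × 5.23 = 10.46 m
Required I = P_cr·L_e²/(π²E) = 2.142×10^5 × 10.46² / (π² × 1.05×10^11) = 2.261×10^-5 m⁴
I_req = 2.261×10^7 mm⁴
Solid square: I = a⁴/12  ⇒  a = (12I)^(1/4) = (12×2.261×10^7)^(1/4) = 128 mm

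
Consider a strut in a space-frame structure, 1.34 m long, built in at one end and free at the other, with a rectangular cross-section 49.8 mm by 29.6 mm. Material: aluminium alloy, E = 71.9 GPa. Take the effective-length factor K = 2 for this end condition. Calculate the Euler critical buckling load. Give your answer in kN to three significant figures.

Buckling occurs about the weak axis: I_min = h·b³/12 with b = 29.6 mm (the shorter side).
I_min = 49.8×29.6³/12 = 1.076×10^5 mm⁴
I = 1.076×10^5 mm⁴ = 1.076×10^-7 m⁴
Effective length L_e = K·L = 2 × 1.34 = 2.680 m
P_cr = π²EI / L_e² = π² × 71.9×10⁹ × 1.076×10^-7 / 2.680² = 1.063×10^4 N

P_cr ≈ 10.6 kN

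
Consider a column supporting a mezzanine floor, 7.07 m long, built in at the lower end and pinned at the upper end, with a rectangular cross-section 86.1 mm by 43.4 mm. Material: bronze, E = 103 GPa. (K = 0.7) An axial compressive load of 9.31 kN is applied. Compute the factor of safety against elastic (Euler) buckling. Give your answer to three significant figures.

n ≈ 2.61

Buckling occurs about the weak axis: I_min = h·b³/12 with b = 43.4 mm (the shorter side).
I_min = 86.1×43.4³/12 = 5.865×10^5 mm⁴
I = 5.865×10^5 mm⁴ = 5.865×10^-7 m⁴
Effective length L_e = K·L = 0.7 × 7.07 = 4.949 m
P_cr = π²EI / L_e² = π² × 103×10⁹ × 5.865×10^-7 / 4.949² = 2.434×10^4 N
Factor of safety n = P_cr / P = 24.344 / 9.31 = 2.61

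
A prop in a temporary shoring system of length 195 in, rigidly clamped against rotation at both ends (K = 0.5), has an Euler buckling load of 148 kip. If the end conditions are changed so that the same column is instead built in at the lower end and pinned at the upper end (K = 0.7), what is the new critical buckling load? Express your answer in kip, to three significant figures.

P_cr ∝ 1/K², so P_cr,new = P_cr,old × (K_old/K_new)² = 148 × (0.5/0.7)²
= 148 × 0.5102 = 75.5 kip

P_cr ≈ 75.5 kip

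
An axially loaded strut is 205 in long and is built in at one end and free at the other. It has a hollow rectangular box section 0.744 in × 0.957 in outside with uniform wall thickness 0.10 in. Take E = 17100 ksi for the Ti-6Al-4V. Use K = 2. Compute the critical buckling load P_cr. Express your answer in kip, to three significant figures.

Inner dimensions: h_i = 0.957 − 2×0.10 = 0.7570 in, b_i = 0.744 − 2×0.10 = 0.5440 in
Weak-axis I_min = (h_o·b_o³ − h_i·b_i³)/12 with b_o = 0.744, b_i = 0.5440 in (shorter outer/inner sides).
I_min = (0.957×0.744³ − 0.7570×0.5440³)/12 = 2.269×10^-2 in⁴
Effective length L_e = K·L = 2 × 205 = 410.0 in
P_cr = π²EI / L_e² = π² × 17100×10³ × 2.269×10^-2 / 410.0² = 22.78 lb

P_cr ≈ 0.0228 kip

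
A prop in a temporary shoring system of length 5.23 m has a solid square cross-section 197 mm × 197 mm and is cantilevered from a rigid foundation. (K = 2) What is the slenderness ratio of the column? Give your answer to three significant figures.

λ ≈ 184

For a square r = a/√12 = 197/√12 = 56.87 mm
L_e = K·L = 2 × 5.23 m = 10.46 m = 10460 mm
λ = L_e / r_min = 10460 / 56.87 = 184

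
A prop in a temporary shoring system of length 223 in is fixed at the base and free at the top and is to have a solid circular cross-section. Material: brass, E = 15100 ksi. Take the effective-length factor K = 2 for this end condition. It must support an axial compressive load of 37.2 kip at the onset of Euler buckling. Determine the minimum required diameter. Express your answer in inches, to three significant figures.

d ≈ 5.64 in

L_e = K·L = 2 × 223 = 446.0 in
Required I = P_cr·L_e²/(π²E) = 3.720×10^4 × 446.0² / (π² × 1.51×10^7) = 49.65 in⁴
Solid circle: I = πd⁴/64  ⇒  d = (64I/π)^(1/4) = (64×49.65/π)^(1/4) = 5.64 in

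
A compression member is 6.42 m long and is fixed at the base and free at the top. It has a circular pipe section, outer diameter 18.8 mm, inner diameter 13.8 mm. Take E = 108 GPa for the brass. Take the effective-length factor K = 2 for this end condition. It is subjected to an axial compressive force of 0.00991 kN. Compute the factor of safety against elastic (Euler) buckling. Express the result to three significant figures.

d_o = 18.8 mm, d_i = 13.8 mm
I = π(d_o⁴ − d_i⁴)/64 = π(18.8⁴ − 13.80⁴)/64 = 4.352×10^3 mm⁴
I = 4.352×10^3 mm⁴ = 4.352×10^-9 m⁴
Effective length L_e = K·L = 2 × 6.42 = 12.84 m
P_cr = π²EI / L_e² = π² × 108×10⁹ × 4.352×10^-9 / 12.84² = 28.14 N
Factor of safety n = P_cr / P = 0.028135 / 0.00991 = 2.84

n ≈ 2.84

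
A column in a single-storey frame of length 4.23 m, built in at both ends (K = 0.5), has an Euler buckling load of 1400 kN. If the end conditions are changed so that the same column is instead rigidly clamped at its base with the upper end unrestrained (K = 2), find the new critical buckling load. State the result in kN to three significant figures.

P_cr ≈ 87.5 kN

P_cr ∝ 1/K², so P_cr,new = P_cr,old × (K_old/K_new)² = 1400 × (0.5/2)²
= 1400 × 0.06250 = 87.5 kN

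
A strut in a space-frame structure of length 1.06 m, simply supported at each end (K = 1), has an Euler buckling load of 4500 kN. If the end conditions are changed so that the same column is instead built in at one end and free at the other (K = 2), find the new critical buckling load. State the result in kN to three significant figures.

P_cr ≈ 1120 kN

P_cr ∝ 1/K², so P_cr,new = P_cr,old × (K_old/K_new)² = 4500 × (1/2)²
= 4500 × 0.2500 = 1120 kN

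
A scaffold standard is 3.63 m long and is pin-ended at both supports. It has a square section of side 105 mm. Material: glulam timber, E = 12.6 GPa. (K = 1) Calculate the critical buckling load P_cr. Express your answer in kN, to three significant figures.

I = a⁴/12 = 105⁴/12 = 1.013×10^7 mm⁴
I = 1.013×10^7 mm⁴ = 1.013×10^-5 m⁴
Effective length L_e = K·L = 1 × 3.63 = 3.630 m
P_cr = π²EI / L_e² = π² × 12.6×10⁹ × 1.013×10^-5 / 3.630² = 9.559×10^4 N

P_cr ≈ 95.6 kN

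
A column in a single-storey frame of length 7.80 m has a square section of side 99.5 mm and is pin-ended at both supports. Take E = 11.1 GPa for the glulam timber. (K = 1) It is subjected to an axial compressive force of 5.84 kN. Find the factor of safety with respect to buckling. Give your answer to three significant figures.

I = a⁴/12 = 99.5⁴/12 = 8.168×10^6 mm⁴
I = 8.168×10^6 mm⁴ = 8.168×10^-6 m⁴
Effective length L_e = K·L = 1 × 7.80 = 7.800 m
P_cr = π²EI / L_e² = π² × 11.1×10⁹ × 8.168×10^-6 / 7.800² = 1.471×10^4 N
Factor of safety n = P_cr / P = 14.708 / 5.84 = 2.52

n ≈ 2.52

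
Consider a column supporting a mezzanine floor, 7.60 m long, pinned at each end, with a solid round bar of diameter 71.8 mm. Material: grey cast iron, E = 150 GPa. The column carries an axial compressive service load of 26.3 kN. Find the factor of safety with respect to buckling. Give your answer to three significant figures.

n ≈ 1.27

I = πd⁴/64 = π×71.8⁴/64 = 1.305×10^6 mm⁴
I = 1.305×10^6 mm⁴ = 1.305×10^-6 m⁴
Effective length L_e = K·L = 1 × 7.60 = 7.600 m
P_cr = π²EI / L_e² = π² × 150×10⁹ × 1.305×10^-6 / 7.600² = 3.344×10^4 N
Factor of safety n = P_cr / P = 33.437 / 26.3 = 1.27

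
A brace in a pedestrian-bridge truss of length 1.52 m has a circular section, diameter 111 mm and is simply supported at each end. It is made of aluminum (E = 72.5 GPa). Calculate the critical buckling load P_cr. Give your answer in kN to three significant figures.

I = πd⁴/64 = π×111⁴/64 = 7.452×10^6 mm⁴
I = 7.452×10^6 mm⁴ = 7.452×10^-6 m⁴
Effective length L_e = K·L = 1 × 1.52 = 1.520 m
P_cr = π²EI / L_e² = π² × 72.5×10⁹ × 7.452×10^-6 / 1.520² = 2.308×10^6 N

P_cr ≈ 2310 kN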